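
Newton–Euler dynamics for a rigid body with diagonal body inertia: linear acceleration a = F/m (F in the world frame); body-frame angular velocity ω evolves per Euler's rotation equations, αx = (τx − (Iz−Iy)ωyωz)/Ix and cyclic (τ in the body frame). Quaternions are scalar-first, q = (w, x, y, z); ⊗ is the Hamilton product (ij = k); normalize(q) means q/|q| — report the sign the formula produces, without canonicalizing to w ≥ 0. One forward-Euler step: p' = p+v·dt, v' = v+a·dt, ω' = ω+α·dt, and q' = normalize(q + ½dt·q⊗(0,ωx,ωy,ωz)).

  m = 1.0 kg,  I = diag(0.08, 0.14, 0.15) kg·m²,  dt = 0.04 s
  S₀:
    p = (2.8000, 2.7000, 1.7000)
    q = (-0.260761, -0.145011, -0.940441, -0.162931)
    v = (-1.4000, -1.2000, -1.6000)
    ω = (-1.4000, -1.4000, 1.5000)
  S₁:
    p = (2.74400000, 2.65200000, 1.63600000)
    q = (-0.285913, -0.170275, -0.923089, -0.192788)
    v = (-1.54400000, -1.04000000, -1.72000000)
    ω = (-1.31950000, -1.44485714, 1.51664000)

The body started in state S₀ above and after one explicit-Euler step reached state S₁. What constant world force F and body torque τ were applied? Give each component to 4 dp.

rate change Δω = (0.08050000, -0.04485714, 0.01664000)
precession coupling = (-0.0210, 0.1470, 0.1176)
I·α + gyro = (0.1400, -0.0100, 0.1800)
Δv = v₁−v₀ = (-0.14400000, 0.16000000, -0.12000000)
F = m·Δv/dt = (-3.6000, 4.0000, -3.0000)

F = (-3.6000, 4.0000, -3.0000)
τ = (0.1400, -0.0100, 0.1800)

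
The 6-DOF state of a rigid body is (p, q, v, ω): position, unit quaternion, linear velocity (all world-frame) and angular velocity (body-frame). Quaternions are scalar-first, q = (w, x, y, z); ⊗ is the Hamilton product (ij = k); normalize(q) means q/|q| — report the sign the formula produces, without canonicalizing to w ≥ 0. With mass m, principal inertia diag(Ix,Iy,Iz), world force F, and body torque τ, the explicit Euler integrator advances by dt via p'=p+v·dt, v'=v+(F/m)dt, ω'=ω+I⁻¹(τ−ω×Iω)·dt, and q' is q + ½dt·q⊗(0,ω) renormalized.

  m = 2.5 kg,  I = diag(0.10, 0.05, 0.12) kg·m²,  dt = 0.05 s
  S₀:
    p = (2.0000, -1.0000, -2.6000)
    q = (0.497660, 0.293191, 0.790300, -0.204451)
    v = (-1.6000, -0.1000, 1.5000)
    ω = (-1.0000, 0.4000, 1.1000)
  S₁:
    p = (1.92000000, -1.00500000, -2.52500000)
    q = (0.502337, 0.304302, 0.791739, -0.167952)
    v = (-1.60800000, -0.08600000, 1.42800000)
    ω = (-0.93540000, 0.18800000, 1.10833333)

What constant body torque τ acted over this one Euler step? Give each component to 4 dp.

τ = (0.1600, -0.1900, 0.0400)

Δω = ω₁−ω₀ = (0.06460000, -0.21200000, 0.00833333)
applied torque τ = (0.1600, -0.1900, 0.0400)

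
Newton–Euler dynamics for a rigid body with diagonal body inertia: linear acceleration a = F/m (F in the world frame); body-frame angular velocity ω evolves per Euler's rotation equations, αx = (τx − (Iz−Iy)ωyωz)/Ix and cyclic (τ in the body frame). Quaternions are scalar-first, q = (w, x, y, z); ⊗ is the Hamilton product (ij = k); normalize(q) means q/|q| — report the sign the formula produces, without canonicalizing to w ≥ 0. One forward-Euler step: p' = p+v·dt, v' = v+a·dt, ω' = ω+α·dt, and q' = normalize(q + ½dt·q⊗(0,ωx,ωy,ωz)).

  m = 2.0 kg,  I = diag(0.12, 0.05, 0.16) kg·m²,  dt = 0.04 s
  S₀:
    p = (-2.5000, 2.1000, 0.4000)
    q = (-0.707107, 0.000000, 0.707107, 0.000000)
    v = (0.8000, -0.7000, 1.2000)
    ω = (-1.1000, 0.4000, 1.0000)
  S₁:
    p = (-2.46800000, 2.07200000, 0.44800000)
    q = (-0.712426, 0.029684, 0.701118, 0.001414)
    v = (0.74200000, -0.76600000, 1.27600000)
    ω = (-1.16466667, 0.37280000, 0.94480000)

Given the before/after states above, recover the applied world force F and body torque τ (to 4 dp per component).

Δω = ω₁−ω₀ = (-0.06466667, -0.02720000, -0.05520000)
gyro term ω₀×Iω₀ = (0.0440, 0.0440, 0.0308)
τ = I·(Δω/dt) + ω₀×(Iω₀) = (-0.1500, 0.0100, -0.1900)
v₁ − v₀ = (-0.05800000, -0.06600000, 0.07600000)
F = m·Δv/dt = (-2.9000, -3.3000, 3.8000)

F = (-2.9000, -3.3000, 3.8000)
τ = (-0.1500, 0.0100, -0.1900)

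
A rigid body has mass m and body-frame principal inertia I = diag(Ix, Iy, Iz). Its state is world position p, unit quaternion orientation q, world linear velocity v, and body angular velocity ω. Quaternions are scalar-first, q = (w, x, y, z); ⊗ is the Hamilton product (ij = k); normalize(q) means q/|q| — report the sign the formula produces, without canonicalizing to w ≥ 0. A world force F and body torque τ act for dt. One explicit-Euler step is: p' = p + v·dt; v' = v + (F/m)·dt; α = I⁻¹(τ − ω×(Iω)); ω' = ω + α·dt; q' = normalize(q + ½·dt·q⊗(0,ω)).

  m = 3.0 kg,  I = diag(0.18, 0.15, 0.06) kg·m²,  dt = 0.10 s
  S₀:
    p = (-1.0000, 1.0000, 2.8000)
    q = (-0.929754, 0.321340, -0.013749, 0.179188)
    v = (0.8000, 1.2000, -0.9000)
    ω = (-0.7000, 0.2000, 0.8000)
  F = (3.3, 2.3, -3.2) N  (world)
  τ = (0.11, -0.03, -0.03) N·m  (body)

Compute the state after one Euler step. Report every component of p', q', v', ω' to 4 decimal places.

gyro term ω×Iω = (-0.0144, -0.0672, 0.0042)
α = I⁻¹(τ − ω×Iω) = (0.6911, 0.2480, -0.5700)
ω' = ω + α·dt = (-0.6309, 0.2248, 0.7430)
2q̇ = q⊗(0,ω) = (0.0843374, 0.6039910, -0.5684544, -0.6891595)
q' = normalize(q + ½dt·q⊗(0,ω)) = (-0.9242, 0.3510, -0.0421, 0.1445)
linear accel F/m = (1.1000, 0.7667, -1.0667)
new position p' = (-0.9200, 1.1200, 2.7100)
new velocity v' = (0.9100, 1.2767, -1.0067)

p' = (-0.9200, 1.1200, 2.7100)
q' = (-0.9242, 0.3510, -0.0421, 0.1445)
v' = (0.9100, 1.2767, -1.0067)
ω' = (-0.6309, 0.2248, 0.7430)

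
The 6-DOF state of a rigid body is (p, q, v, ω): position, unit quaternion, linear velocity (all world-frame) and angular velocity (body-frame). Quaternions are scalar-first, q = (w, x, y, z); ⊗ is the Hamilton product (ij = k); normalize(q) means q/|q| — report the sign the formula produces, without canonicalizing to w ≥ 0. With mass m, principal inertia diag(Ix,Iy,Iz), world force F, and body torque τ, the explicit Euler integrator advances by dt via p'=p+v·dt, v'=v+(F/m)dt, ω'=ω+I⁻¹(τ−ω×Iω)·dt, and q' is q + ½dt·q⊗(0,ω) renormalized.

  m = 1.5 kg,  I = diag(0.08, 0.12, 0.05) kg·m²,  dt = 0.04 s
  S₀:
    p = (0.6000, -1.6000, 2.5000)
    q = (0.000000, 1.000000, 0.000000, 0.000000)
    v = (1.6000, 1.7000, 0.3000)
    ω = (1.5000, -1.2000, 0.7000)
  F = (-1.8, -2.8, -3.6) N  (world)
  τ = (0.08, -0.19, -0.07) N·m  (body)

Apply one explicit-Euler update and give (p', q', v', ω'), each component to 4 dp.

p' = (0.6640, -1.5320, 2.5120)
q' = (-0.0300, 0.9992, -0.0140, -0.0240)
v' = (1.5520, 1.6253, 0.2040)
ω' = (1.5106, -1.2738, 0.7016)

(τ − ω×Iω)/I = (0.2650, -1.8458, 0.0400)
new body rate ω' = (1.5106, -1.2738, 0.7016)
q⊗(0,ω) = (-1.5000000, 0.0000000, -0.7000000, -1.2000000)
updated quaternion q' = (-0.0300, 0.9992, -0.0140, -0.0240)
a = (-1.2000, -1.8667, -2.4000)
new position p' = (0.6640, -1.5320, 2.5120)
v' = v + a·dt = (1.5520, 1.6253, 0.2040)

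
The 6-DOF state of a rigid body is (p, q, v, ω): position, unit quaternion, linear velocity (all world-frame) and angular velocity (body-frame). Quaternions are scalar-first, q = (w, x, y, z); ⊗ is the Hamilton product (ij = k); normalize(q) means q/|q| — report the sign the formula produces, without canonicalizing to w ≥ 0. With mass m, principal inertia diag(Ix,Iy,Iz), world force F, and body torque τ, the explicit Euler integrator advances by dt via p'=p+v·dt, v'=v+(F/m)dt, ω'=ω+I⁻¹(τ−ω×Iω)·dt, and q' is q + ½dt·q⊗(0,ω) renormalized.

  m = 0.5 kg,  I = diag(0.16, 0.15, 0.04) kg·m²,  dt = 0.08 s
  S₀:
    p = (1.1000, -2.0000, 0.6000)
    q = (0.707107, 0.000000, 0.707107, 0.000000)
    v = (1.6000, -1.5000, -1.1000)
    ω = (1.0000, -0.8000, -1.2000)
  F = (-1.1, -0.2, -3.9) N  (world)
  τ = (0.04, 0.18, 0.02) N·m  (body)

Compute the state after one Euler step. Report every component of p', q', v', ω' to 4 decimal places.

p' = (1.2280, -2.1200, 0.5120)
q' = (0.7279, -0.0056, 0.6828, -0.0621)
v' = (1.4240, -1.5320, -1.7240)
ω' = (1.0728, -0.6272, -1.1760)

ω×(Iω) gyroscopic = (-0.1056, -0.1440, 0.0080)
angular accel α = (0.9100, 2.1600, 0.3000)
ω' = ω + α·dt = (1.0728, -0.6272, -1.1760)
q⊗(0,ω) = (0.5656856, -0.1414214, -0.5656856, -1.5556354)
q' = normalize(q + ½dt·q⊗(0,ω)) = (0.7279, -0.0056, 0.6828, -0.0621)
linear accel F/m = (-2.2000, -0.4000, -7.8000)
p + v·dt = (1.2280, -2.1200, 0.5120)
v + (F/m)dt = (1.4240, -1.5320, -1.7240)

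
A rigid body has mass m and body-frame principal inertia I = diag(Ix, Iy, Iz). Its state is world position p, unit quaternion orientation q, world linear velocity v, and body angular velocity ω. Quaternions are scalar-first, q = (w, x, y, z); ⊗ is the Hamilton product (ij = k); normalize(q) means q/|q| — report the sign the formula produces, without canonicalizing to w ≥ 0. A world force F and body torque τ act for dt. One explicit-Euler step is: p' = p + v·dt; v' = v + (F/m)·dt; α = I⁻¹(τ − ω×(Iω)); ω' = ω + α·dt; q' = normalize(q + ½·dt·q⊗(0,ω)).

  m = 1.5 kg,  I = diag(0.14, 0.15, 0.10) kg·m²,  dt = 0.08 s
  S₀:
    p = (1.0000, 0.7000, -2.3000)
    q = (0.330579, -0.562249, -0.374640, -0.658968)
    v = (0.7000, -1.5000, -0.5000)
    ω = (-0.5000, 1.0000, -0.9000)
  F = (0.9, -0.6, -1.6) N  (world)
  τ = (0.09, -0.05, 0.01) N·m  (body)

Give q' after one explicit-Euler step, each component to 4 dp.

q' = (0.3101, -0.5281, -0.3679, -0.6997)

2q̇ = q⊗(0,ω) = (-0.4995557, 0.8308545, 0.1540389, -1.0470901)
q' = normalize(q + ½dt·q⊗(0,ω)) = (0.3101, -0.5281, -0.3679, -0.6997)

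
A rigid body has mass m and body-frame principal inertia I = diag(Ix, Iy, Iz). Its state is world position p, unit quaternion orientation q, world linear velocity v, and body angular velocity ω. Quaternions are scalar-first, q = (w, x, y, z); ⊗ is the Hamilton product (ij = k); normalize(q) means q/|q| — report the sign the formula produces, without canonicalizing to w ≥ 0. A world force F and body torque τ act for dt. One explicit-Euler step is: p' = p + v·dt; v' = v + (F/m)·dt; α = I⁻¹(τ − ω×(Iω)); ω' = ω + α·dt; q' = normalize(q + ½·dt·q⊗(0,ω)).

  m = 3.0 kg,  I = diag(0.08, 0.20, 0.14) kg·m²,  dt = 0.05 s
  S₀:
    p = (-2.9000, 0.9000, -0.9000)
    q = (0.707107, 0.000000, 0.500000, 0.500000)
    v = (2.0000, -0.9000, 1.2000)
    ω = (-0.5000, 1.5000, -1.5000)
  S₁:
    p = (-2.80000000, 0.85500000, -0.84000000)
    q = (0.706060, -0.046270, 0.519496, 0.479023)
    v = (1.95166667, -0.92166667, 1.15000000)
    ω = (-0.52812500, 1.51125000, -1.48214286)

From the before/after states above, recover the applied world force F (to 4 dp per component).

Δv = v₁−v₀ = (-0.04833333, -0.02166667, -0.05000000)
F = m·Δv/dt = (-2.9000, -1.3000, -3.0000)

F = (-2.9000, -1.3000, -3.0000)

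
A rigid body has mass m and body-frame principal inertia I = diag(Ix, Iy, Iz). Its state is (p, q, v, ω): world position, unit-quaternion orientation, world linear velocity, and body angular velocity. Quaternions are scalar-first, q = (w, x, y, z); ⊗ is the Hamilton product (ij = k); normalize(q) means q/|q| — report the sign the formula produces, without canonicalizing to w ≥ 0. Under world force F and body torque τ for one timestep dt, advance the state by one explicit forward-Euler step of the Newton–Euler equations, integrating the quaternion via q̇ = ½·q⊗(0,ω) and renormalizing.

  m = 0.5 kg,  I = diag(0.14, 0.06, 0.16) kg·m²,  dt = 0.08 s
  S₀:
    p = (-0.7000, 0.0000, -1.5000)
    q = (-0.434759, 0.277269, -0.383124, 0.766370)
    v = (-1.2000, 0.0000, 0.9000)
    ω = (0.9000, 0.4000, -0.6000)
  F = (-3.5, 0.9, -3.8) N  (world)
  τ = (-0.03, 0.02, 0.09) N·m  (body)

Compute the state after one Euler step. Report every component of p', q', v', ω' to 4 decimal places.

p' = (-0.7960, 0.0000, -1.4280)
q' = (-0.4198, 0.2583, -0.3555, 0.7942)
v' = (-1.7600, 0.1440, 0.2920)
ω' = (0.8966, 0.4123, -0.5406)

(τ − ω×Iω)/I = (-0.0429, 0.1533, 0.7425)
ω' = ω + α·dt = (0.8966, 0.4123, -0.5406)
q⊗(0,ω) = (0.3635295, -0.4679567, 0.6821908, 0.7165746)
updated quaternion q' = (-0.4198, 0.2583, -0.3555, 0.7942)
new position p' = (-0.7960, 0.0000, -1.4280)
v' = v + a·dt = (-1.7600, 0.1440, 0.2920)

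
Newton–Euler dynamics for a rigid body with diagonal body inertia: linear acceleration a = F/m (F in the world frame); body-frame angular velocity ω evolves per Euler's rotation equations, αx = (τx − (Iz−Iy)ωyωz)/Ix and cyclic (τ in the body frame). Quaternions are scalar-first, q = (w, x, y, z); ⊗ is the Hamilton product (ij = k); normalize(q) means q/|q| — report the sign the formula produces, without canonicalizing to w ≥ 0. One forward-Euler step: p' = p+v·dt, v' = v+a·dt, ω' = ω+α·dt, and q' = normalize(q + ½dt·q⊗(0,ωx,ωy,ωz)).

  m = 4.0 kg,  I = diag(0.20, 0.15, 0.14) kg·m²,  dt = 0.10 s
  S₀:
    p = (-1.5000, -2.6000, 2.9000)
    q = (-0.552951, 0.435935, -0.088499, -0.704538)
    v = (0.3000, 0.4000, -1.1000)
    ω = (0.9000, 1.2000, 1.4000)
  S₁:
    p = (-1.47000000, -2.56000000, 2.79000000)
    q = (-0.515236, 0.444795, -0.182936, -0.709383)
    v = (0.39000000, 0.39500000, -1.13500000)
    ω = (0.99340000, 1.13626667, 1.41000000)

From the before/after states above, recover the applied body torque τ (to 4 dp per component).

ω₁ − ω₀ = (0.09340000, -0.06373333, 0.01000000)
τ = I·(Δω/dt) + ω₀×(Iω₀) = (0.1700, -0.0200, -0.0400)

τ = (0.1700, -0.0200, -0.0400)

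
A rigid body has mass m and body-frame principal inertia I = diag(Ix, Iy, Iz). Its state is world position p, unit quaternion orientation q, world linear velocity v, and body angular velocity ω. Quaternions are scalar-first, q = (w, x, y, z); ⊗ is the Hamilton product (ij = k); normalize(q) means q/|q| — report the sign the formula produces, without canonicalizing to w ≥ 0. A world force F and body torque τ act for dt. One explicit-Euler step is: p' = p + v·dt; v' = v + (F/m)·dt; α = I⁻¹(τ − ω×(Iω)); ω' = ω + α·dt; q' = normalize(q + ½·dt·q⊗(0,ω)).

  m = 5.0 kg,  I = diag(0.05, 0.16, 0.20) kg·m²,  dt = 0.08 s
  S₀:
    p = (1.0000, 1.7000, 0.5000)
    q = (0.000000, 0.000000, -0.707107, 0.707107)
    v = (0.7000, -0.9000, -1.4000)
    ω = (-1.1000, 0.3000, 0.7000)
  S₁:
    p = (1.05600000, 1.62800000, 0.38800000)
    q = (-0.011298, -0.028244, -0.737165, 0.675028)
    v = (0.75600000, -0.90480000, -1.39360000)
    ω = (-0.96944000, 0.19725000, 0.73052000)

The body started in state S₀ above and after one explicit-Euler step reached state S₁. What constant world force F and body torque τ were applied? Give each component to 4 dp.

F = (3.5000, -0.3000, 0.4000)
τ = (0.0900, -0.0900, 0.0400)

Δv = v₁−v₀ = (0.05600000, -0.00480000, 0.00640000)
F = m·Δv/dt = (3.5000, -0.3000, 0.4000)
rate change Δω = (0.13056000, -0.10275000, 0.03052000)
τ = I·(Δω/dt) + ω₀×(Iω₀) = (0.0900, -0.0900, 0.0400)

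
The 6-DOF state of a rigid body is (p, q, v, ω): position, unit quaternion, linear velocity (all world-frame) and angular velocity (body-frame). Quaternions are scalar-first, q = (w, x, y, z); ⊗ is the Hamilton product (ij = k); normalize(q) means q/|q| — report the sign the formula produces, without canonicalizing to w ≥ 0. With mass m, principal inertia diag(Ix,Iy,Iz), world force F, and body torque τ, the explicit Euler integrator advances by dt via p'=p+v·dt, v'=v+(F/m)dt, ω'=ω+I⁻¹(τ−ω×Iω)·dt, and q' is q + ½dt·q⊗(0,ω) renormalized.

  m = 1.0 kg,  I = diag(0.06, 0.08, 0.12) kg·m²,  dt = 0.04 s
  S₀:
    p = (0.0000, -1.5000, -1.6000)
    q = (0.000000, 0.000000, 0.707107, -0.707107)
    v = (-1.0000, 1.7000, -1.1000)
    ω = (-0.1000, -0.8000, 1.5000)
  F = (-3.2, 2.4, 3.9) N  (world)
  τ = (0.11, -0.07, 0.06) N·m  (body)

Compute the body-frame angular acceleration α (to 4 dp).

α = (2.6333, -0.9875, 0.4867)

precession coupling ω×(Iω) = (-0.0480, 0.0090, 0.0016)
(τ − ω×Iω)/I = (2.6333, -0.9875, 0.4867)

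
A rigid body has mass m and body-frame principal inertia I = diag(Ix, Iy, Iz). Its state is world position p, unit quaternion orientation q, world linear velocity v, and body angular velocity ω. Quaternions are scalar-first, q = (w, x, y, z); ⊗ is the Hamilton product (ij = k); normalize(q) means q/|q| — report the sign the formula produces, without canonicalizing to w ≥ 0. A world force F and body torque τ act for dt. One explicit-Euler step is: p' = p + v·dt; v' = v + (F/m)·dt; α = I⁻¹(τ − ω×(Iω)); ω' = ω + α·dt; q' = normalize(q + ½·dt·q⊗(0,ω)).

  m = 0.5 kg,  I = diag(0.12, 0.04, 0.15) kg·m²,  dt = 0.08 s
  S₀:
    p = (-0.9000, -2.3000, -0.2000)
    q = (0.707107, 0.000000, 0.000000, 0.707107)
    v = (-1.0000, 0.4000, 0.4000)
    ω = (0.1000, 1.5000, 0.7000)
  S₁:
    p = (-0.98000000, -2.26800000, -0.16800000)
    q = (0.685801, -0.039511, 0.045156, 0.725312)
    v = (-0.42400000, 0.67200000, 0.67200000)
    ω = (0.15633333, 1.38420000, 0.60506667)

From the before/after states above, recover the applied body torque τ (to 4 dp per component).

τ = (0.2000, -0.0600, -0.1900)

Δω = ω₁−ω₀ = (0.05633333, -0.11580000, -0.09493333)
gyro term ω₀×Iω₀ = (0.1155, -0.0021, -0.0120)
I·α + gyro = (0.2000, -0.0600, -0.1900)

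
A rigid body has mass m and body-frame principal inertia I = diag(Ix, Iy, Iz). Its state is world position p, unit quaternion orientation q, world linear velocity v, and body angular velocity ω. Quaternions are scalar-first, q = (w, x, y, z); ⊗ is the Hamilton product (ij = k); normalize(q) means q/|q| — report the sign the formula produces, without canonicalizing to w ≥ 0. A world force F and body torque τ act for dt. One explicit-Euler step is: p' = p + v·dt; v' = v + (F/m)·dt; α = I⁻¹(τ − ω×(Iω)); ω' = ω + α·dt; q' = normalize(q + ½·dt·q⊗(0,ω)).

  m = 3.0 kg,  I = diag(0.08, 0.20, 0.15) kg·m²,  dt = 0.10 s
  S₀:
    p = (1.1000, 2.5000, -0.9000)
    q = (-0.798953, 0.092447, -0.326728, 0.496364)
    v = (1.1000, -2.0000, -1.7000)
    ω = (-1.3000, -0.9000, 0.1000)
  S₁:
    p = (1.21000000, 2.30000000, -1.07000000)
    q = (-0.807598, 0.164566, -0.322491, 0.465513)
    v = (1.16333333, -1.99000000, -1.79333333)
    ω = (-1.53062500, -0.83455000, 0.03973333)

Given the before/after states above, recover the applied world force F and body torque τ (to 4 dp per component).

F = (1.9000, 0.3000, -2.8000)
τ = (-0.1800, 0.1400, 0.0500)

rate change Δω = (-0.23062500, 0.06545000, -0.06026667)
applied torque τ = (-0.1800, 0.1400, 0.0500)
v₁ − v₀ = (0.06333333, 0.01000000, -0.09333333)
m·(v₁−v₀)/dt = (1.9000, 0.3000, -2.8000)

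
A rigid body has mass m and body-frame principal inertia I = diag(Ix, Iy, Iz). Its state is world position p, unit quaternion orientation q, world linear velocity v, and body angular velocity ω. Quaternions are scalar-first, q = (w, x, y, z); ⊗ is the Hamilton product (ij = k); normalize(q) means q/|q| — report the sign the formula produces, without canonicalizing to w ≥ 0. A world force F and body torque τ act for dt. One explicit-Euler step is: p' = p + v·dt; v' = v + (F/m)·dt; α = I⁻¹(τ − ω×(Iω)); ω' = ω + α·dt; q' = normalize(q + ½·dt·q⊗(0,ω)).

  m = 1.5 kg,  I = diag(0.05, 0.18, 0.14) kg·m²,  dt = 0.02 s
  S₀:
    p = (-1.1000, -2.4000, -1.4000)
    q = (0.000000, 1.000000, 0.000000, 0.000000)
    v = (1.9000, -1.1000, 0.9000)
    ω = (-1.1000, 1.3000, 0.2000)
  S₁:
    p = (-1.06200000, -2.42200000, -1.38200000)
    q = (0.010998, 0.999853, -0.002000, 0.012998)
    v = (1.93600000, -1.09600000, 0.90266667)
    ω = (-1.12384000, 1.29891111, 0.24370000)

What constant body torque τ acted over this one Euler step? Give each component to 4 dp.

rate change Δω = (-0.02384000, -0.00108889, 0.04370000)
gyro term ω₀×Iω₀ = (-0.0104, 0.0198, -0.1859)
I·α + gyro = (-0.0700, 0.0100, 0.1200)

τ = (-0.0700, 0.0100, 0.1200)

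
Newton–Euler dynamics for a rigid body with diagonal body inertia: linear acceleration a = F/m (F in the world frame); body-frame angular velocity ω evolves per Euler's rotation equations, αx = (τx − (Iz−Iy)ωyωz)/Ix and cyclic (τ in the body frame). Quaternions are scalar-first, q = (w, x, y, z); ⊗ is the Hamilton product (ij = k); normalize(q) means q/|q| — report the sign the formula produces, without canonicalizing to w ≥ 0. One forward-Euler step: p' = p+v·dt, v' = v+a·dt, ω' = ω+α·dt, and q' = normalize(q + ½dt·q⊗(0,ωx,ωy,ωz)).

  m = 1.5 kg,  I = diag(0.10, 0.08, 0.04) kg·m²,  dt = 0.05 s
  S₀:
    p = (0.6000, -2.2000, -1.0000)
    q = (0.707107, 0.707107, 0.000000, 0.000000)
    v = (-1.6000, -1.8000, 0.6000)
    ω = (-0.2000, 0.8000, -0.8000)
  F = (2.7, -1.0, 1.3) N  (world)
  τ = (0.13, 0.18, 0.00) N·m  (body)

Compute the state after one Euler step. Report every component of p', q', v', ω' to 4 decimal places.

ω×(Iω) gyroscopic = (0.0256, 0.0096, 0.0032)
α = I⁻¹(τ − ω×Iω) = (1.0440, 2.1300, -0.0800)
ω' = ω + α·dt = (-0.1478, 0.9065, -0.8040)
q⊗(0,ω) = (0.1414214, -0.1414214, 1.1313712, 0.0000000)
q' = normalize(q + ½dt·q⊗(0,ω)) = (0.7103, 0.7033, 0.0283, 0.0000)
p + v·dt = (0.5200, -2.2900, -0.9700)
v + (F/m)dt = (-1.5100, -1.8333, 0.6433)

p' = (0.5200, -2.2900, -0.9700)
q' = (0.7103, 0.7033, 0.0283, 0.0000)
v' = (-1.5100, -1.8333, 0.6433)
ω' = (-0.1478, 0.9065, -0.8040)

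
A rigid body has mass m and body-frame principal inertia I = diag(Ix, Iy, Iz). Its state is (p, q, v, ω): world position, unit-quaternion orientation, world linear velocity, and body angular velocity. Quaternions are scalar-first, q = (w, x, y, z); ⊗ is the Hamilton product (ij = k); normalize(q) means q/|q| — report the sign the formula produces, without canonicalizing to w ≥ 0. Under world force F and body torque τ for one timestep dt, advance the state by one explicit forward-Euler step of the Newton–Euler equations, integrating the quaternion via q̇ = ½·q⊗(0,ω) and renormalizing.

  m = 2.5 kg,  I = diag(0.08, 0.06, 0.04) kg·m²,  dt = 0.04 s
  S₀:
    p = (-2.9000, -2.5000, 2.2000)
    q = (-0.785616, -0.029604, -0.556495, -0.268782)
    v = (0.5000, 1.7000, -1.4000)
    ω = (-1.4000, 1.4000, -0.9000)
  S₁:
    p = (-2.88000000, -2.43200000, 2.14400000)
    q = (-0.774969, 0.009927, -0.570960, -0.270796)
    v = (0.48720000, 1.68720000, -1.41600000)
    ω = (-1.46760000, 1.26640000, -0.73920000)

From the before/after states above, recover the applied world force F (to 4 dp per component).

velocity change Δv = (-0.01280000, -0.01280000, -0.01600000)
F = m·Δv/dt = (-0.8000, -0.8000, -1.0000)

F = (-0.8000, -0.8000, -1.0000)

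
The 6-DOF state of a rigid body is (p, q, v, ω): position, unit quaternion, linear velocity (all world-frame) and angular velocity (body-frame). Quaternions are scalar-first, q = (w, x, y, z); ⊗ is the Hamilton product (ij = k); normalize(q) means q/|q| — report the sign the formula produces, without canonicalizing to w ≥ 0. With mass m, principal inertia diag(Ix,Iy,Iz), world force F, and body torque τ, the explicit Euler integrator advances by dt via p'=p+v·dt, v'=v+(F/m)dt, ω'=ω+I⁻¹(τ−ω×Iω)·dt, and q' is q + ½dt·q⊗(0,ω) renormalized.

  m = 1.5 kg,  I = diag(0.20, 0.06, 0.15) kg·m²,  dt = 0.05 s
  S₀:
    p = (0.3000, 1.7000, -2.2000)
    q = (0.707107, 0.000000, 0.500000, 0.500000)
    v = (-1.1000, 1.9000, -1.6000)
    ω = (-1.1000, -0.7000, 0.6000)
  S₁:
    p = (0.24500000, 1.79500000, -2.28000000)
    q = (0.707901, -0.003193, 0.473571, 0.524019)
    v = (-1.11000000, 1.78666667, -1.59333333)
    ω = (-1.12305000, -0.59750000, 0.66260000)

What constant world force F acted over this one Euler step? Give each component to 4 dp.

velocity change Δv = (-0.01000000, -0.11333333, 0.00666667)
m·(v₁−v₀)/dt = (-0.3000, -3.4000, 0.2000)

F = (-0.3000, -3.4000, 0.2000)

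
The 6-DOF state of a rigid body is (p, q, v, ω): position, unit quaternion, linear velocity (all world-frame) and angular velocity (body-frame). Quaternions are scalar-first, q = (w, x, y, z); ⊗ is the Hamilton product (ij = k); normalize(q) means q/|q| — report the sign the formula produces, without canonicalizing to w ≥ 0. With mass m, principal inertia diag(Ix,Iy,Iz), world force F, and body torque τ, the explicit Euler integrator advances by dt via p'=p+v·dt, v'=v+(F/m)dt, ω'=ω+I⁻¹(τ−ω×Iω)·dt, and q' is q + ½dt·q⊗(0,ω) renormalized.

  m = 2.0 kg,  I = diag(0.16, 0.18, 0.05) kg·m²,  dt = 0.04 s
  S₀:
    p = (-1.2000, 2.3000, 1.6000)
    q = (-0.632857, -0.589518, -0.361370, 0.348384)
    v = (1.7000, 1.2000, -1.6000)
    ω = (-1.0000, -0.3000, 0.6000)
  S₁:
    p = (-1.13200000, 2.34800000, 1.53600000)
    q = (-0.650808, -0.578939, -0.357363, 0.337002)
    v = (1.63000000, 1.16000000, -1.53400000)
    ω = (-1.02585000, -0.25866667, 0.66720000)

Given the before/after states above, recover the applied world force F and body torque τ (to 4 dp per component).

ω₁ − ω₀ = (-0.02585000, 0.04133333, 0.06720000)
applied torque τ = (-0.0800, 0.1200, 0.0900)
velocity change Δv = (-0.07000000, -0.04000000, 0.06600000)
m·(v₁−v₀)/dt = (-3.5000, -2.0000, 3.3000)

F = (-3.5000, -2.0000, 3.3000)
τ = (-0.0800, 0.1200, 0.0900)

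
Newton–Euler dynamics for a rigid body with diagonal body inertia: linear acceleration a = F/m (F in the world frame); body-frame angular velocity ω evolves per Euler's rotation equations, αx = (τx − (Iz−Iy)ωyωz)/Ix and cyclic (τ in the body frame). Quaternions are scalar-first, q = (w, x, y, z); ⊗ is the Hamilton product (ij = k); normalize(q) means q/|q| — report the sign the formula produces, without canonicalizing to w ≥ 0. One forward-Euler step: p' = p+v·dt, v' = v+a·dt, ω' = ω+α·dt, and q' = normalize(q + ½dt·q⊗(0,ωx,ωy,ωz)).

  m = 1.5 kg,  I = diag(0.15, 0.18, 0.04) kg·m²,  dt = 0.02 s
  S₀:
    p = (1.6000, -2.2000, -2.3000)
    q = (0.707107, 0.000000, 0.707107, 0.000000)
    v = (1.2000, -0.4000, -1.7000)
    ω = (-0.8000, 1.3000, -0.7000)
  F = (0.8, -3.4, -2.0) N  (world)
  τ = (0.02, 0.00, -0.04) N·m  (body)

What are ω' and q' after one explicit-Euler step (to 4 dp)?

ω' = (-0.8143, 1.2932, -0.7044)
q' = (0.6978, -0.0106, 0.7162, 0.0007)

angular accel α = (-0.7160, -0.3422, -0.2200)
ω' = ω + α·dt = (-0.8143, 1.2932, -0.7044)
2q̇ = q⊗(0,ω) = (-0.9192391, -1.0606605, 0.9192391, 0.0707107)
q + ½dt·q⊗(0,ω), renormalized = (0.6978, -0.0106, 0.7162, 0.0007)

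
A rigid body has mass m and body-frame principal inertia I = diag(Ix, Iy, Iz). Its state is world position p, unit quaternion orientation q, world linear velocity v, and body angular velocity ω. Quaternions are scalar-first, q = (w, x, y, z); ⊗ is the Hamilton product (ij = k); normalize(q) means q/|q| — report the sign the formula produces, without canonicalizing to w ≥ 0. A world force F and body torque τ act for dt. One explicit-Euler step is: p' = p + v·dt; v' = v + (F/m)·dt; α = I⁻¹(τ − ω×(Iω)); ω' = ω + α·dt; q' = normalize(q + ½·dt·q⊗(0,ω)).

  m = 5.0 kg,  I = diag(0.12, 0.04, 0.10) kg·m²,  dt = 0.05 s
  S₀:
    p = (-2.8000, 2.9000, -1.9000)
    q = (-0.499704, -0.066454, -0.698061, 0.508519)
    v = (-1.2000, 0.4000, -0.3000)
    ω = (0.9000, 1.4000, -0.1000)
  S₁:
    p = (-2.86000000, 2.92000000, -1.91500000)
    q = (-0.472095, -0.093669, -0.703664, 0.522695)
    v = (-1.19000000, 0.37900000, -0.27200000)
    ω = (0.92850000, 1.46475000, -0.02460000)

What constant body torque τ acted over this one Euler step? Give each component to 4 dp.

Δω = ω₁−ω₀ = (0.02850000, 0.06475000, 0.07540000)
applied torque τ = (0.0600, 0.0500, 0.0500)

τ = (0.0600, 0.0500, 0.0500)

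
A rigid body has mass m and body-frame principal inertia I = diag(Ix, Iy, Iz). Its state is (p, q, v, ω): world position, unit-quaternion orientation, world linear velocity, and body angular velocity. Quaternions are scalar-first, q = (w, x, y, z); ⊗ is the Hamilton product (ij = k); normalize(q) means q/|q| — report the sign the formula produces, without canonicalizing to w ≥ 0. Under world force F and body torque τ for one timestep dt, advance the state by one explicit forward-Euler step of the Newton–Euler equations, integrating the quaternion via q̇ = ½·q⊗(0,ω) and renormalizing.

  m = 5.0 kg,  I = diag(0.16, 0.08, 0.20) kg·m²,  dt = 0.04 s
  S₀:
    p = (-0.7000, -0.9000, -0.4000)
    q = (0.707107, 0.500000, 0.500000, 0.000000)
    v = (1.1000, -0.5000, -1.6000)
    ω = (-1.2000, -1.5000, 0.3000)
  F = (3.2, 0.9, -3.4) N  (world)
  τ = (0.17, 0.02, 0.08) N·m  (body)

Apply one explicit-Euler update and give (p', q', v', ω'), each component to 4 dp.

p' = (-0.6560, -0.9200, -0.4640)
q' = (0.7336, 0.4857, 0.4754, 0.0012)
v' = (1.1256, -0.4928, -1.6272)
ω' = (-1.1440, -1.4972, 0.3448)

α = I⁻¹(τ − ω×Iω) = (1.4000, 0.0700, 1.1200)
new body rate ω' = (-1.1440, -1.4972, 0.3448)
2q̇ = q⊗(0,ω) = (1.3500000, -0.6985284, -1.2106605, 0.0621321)
q' = normalize(q + ½dt·q⊗(0,ω)) = (0.7336, 0.4857, 0.4754, 0.0012)
p' = p + v·dt = (-0.6560, -0.9200, -0.4640)
v + (F/m)dt = (1.1256, -0.4928, -1.6272)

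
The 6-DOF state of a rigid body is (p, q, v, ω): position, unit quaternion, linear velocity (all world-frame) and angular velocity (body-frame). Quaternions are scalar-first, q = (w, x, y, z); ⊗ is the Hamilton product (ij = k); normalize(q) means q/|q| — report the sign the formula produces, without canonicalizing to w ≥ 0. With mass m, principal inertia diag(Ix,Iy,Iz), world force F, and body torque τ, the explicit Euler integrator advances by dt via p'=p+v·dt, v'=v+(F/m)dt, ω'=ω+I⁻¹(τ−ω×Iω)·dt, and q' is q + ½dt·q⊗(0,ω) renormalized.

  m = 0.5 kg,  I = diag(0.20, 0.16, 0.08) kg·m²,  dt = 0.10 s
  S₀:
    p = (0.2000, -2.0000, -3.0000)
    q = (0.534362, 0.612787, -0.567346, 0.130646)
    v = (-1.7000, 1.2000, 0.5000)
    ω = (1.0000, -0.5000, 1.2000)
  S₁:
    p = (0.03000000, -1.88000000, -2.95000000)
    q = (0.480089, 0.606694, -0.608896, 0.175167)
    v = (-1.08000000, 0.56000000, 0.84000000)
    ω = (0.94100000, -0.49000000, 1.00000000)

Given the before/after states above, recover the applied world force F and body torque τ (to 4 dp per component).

F = (3.1000, -3.2000, 1.7000)
τ = (-0.0700, 0.1600, -0.1400)

rate change Δω = (-0.05900000, 0.01000000, -0.20000000)
ω₀×(Iω₀) = (0.0480, 0.1440, 0.0200)
τ = I·(Δω/dt) + ω₀×(Iω₀) = (-0.0700, 0.1600, -0.1400)
v₁ − v₀ = (0.62000000, -0.64000000, 0.34000000)
m·(v₁−v₀)/dt = (3.1000, -3.2000, 1.7000)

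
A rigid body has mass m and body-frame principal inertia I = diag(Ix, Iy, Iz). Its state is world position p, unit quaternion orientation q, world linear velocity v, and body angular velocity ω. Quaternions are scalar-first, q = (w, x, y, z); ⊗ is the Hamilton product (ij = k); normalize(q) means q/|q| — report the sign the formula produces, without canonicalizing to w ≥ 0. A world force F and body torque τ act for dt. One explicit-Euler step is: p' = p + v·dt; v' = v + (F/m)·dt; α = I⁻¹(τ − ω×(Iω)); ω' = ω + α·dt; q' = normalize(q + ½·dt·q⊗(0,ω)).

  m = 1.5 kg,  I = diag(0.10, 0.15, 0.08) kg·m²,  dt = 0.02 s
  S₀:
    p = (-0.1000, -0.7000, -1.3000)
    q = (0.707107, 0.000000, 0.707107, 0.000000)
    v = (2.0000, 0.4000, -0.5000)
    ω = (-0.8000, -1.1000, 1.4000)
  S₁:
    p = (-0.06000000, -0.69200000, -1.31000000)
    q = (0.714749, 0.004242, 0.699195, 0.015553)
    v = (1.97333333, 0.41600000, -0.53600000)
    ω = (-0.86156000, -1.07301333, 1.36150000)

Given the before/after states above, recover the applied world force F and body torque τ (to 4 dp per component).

F = (-2.0000, 1.2000, -2.7000)
τ = (-0.2000, 0.1800, -0.1100)

rate change Δω = (-0.06156000, 0.02698667, -0.03850000)
precession coupling = (0.1078, -0.0224, 0.0440)
I·α + gyro = (-0.2000, 0.1800, -0.1100)
velocity change Δv = (-0.02666667, 0.01600000, -0.03600000)
m·(v₁−v₀)/dt = (-2.0000, 1.2000, -2.7000)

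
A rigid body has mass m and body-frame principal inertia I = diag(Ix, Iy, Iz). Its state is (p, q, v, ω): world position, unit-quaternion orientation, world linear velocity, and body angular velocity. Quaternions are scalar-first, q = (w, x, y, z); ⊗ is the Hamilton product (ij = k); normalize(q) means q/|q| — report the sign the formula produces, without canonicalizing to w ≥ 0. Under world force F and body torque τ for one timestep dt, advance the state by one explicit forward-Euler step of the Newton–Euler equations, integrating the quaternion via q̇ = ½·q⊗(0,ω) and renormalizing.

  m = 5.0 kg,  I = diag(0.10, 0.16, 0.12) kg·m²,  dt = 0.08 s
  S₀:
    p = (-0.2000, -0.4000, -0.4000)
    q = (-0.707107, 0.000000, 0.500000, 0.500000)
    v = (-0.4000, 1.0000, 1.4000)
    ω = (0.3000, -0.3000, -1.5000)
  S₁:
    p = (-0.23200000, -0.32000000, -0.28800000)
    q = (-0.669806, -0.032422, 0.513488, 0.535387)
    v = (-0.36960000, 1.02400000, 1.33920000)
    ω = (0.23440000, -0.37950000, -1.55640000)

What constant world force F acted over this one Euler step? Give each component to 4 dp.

v₁ − v₀ = (0.03040000, 0.02400000, -0.06080000)
F = m·Δv/dt = (1.9000, 1.5000, -3.8000)

F = (1.9000, 1.5000, -3.8000)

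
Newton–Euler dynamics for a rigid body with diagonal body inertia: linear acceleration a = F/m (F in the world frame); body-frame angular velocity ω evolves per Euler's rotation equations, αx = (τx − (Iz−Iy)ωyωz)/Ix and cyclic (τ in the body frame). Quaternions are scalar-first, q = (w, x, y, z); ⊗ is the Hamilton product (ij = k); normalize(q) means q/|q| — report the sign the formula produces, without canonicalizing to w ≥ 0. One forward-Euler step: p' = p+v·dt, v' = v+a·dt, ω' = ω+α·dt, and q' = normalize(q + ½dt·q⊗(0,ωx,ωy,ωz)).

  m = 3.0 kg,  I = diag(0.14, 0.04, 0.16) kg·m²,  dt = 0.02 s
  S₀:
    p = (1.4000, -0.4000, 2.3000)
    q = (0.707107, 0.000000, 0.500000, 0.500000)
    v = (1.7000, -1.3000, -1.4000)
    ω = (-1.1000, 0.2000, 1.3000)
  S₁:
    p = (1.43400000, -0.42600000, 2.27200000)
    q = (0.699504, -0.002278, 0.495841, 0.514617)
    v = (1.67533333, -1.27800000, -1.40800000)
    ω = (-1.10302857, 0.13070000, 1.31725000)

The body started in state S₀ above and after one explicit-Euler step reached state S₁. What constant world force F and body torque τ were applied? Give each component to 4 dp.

velocity change Δv = (-0.02466667, 0.02200000, -0.00800000)
F = m·Δv/dt = (-3.7000, 3.3000, -1.2000)
ω₁ − ω₀ = (-0.00302857, -0.06930000, 0.01725000)
precession coupling = (0.0312, 0.0286, 0.0220)
I·α + gyro = (0.0100, -0.1100, 0.1600)

F = (-3.7000, 3.3000, -1.2000)
τ = (0.0100, -0.1100, 0.1600)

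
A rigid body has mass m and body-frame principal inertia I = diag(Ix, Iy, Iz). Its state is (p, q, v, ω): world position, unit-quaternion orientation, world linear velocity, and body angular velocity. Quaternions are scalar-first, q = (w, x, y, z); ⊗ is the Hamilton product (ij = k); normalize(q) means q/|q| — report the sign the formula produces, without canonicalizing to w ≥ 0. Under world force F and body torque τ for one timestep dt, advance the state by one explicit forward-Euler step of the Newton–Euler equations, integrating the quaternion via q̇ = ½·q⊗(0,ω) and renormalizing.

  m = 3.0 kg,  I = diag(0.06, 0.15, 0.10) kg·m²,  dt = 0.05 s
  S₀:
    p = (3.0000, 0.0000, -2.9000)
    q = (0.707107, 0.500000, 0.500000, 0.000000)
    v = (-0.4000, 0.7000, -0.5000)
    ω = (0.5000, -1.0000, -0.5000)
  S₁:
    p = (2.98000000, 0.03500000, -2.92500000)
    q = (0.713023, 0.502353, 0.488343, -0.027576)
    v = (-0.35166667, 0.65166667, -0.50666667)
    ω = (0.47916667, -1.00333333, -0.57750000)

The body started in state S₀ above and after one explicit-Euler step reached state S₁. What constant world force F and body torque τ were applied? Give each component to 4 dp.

F = (2.9000, -2.9000, -0.4000)
τ = (-0.0500, 0.0000, -0.2000)

Δv = v₁−v₀ = (0.04833333, -0.04833333, -0.00666667)
m·(v₁−v₀)/dt = (2.9000, -2.9000, -0.4000)
Δω = ω₁−ω₀ = (-0.02083333, -0.00333333, -0.07750000)
I·α + gyro = (-0.0500, 0.0000, -0.2000)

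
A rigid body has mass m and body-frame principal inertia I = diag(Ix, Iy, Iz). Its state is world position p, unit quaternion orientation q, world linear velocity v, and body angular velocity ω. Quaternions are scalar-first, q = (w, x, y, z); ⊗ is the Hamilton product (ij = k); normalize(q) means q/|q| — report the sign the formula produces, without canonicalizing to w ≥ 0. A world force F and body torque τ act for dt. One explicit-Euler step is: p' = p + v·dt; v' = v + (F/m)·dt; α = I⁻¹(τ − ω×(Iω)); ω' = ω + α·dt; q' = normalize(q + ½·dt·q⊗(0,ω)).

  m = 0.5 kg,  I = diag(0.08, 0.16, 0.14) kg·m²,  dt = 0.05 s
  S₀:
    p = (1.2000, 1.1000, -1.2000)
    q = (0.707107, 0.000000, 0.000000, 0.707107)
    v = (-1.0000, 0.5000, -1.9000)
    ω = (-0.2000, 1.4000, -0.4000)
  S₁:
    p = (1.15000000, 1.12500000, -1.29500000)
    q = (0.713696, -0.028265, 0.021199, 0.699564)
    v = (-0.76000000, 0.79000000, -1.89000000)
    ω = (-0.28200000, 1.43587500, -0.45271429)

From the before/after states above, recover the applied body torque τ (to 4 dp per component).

Δω = ω₁−ω₀ = (-0.08200000, 0.03587500, -0.05271429)
ω₀×(Iω₀) = (0.0112, -0.0048, -0.0224)
I·α + gyro = (-0.1200, 0.1100, -0.1700)

τ = (-0.1200, 0.1100, -0.1700)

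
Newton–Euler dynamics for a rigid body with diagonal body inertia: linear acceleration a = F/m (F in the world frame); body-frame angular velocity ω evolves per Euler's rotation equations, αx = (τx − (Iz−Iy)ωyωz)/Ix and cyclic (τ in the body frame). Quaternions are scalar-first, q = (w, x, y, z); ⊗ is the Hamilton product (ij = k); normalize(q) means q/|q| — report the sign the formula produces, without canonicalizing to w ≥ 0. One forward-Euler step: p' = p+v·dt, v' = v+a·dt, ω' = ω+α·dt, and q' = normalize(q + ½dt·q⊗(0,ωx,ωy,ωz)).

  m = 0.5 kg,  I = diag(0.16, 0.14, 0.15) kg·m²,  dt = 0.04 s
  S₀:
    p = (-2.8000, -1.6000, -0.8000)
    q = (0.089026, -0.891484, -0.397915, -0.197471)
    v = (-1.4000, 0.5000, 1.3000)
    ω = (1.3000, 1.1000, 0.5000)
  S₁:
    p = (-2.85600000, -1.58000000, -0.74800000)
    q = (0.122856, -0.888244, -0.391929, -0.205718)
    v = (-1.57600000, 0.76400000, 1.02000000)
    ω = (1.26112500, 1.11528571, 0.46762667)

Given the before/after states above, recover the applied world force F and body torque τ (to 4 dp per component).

F = (-2.2000, 3.3000, -3.5000)
τ = (-0.1500, 0.0600, -0.1500)

rate change Δω = (-0.03887500, 0.01528571, -0.03237333)
applied torque τ = (-0.1500, 0.0600, -0.1500)
v₁ − v₀ = (-0.17600000, 0.26400000, -0.28000000)
F = m·Δv/dt = (-2.2000, 3.3000, -3.5000)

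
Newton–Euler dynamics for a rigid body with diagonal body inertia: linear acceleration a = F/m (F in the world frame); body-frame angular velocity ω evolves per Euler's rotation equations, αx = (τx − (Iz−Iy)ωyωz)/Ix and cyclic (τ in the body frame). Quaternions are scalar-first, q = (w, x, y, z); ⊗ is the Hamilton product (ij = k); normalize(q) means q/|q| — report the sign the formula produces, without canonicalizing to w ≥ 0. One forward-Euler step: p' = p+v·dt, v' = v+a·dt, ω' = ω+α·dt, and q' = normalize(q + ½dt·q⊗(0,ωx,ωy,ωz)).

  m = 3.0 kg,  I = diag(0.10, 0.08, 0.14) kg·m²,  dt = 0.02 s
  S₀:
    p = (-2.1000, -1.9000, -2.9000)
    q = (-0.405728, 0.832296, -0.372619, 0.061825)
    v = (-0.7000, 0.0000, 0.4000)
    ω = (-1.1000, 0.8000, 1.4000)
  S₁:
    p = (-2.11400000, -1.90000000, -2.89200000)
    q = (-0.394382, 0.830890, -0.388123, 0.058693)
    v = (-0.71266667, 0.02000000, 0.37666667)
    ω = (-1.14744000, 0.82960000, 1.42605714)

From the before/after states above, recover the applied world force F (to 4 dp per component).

F = (-1.9000, 3.0000, -3.5000)

v₁ − v₀ = (-0.01266667, 0.02000000, -0.02333333)
F = m·Δv/dt = (-1.9000, 3.0000, -3.5000)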